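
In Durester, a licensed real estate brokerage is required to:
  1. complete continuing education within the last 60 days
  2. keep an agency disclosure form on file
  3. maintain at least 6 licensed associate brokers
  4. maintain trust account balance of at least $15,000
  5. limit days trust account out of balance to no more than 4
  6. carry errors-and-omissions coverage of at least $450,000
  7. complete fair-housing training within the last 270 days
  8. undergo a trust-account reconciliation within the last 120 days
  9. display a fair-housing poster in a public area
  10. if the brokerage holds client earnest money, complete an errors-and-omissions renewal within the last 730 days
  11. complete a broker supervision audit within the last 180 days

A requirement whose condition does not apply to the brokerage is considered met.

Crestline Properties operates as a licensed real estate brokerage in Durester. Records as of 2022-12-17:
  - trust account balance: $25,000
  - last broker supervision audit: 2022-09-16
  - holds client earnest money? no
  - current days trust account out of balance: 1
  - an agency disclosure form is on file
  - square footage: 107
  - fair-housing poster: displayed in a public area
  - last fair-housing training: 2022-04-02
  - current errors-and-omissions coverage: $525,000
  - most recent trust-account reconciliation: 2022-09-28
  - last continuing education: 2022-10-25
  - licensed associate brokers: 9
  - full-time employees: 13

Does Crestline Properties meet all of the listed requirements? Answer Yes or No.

Yes

1. continuing education 53 days ago vs limit 60 → met
2. agency disclosure form present → met
3. licensed associate brokers 9 ≥ 6 → met
4. trust account balance $25,000 ≥ $15,000 → met
5. days trust account out of balance 1 ≤ 4 → met
6. errors-and-omissions coverage $525,000 ≥ $450,000 → met
7. fair-housing training 259 days ago vs limit 270 → met
8. trust-account reconciliation 80 days ago vs limit 120 → met
9. fair-housing poster present → met
10. condition 'holds client earnest money' does not hold → requirement n/a → met
11. broker supervision audit 92 days ago vs limit 180 → met
All met.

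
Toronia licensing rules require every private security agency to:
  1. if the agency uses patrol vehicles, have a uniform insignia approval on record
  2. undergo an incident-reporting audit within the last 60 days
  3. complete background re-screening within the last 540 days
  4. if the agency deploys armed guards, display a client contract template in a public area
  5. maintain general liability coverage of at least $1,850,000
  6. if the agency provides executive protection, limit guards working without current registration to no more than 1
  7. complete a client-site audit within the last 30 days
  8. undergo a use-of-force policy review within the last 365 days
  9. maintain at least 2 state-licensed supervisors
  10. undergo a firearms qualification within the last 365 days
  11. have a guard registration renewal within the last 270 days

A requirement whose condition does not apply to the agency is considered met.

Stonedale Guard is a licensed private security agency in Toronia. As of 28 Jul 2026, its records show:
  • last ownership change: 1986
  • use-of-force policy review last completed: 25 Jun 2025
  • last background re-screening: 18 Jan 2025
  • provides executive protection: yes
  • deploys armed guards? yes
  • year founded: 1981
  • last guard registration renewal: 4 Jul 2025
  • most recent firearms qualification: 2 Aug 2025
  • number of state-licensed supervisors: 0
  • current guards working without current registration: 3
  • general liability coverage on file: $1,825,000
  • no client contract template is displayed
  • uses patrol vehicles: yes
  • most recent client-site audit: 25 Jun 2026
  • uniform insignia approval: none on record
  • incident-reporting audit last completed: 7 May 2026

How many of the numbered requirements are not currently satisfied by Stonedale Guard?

10

1. condition 'uses patrol vehicles' holds; uniform insignia approval absent → not met
2. incident-reporting audit 82 days ago vs limit 60 → not met
3. background re-screening 556 days ago vs limit 540 → not met
4. condition 'deploys armed guards' holds; client contract template absent → not met
5. general liability coverage $1,825,000 < $1,850,000 → not met
6. condition 'provides executive protection' holds; guards working without current registration 3 > 1 → not met
7. client-site audit 33 days ago vs limit 30 → not met
8. use-of-force policy review 398 days ago vs limit 365 → not met
9. state-licensed supervisors 0 < 2 → not met
10. firearms qualification 360 days ago vs limit 365 → met
11. guard registration renewal 389 days ago vs limit 270 → not met
Not met: 10 of 11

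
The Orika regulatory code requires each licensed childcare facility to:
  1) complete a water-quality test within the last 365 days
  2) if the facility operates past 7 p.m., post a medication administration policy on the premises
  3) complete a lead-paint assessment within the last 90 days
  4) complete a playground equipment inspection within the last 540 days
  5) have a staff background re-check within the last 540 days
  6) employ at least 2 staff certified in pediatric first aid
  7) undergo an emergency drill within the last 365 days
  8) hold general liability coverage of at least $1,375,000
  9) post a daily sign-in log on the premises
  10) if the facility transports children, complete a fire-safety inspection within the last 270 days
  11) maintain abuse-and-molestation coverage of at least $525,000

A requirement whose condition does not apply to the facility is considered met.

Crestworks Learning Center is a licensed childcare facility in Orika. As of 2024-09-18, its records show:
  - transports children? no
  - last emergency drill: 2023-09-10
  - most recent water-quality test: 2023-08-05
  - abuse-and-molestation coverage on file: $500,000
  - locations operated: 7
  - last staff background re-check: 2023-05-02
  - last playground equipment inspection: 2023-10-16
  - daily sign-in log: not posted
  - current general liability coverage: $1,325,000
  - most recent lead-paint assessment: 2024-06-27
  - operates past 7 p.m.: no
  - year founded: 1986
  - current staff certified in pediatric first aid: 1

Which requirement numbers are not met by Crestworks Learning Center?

1. water-quality test 410 days ago vs limit 365 → not met
2. condition 'operates past 7 p.m.' does not hold → requirement n/a → met
3. lead-paint assessment 83 days ago vs limit 90 → met
4. playground equipment inspection 338 days ago vs limit 540 → met
5. staff background re-check 505 days ago vs limit 540 → met
6. staff certified in pediatric first aid 1 < 2 → not met
7. emergency drill 374 days ago vs limit 365 → not met
8. general liability coverage $1,325,000 < $1,375,000 → not met
9. daily sign-in log absent → not met
10. condition 'transports children' does not hold → requirement n/a → met
11. abuse-and-molestation coverage $500,000 < $525,000 → not met
Not met: 1, 6, 7, 8, 9, 11

1, 6, 7, 8, 9, 11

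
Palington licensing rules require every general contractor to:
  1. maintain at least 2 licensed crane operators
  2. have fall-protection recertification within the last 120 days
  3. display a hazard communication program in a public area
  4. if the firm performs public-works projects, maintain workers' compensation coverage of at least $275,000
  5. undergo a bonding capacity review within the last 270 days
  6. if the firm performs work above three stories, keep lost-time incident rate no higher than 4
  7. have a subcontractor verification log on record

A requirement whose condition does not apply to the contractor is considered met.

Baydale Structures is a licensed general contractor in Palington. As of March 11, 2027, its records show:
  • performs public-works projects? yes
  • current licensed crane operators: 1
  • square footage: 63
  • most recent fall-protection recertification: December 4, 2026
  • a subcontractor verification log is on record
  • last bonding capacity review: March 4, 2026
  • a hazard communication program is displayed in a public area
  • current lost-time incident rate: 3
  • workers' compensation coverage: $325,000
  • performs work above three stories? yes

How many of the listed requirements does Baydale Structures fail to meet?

1. licensed crane operators 1 < 2 → not met
2. fall-protection recertification 97 days ago vs limit 120 → met
3. hazard communication program present → met
4. condition 'performs public-works projects' holds; workers' compensation coverage $325,000 ≥ $275,000 → met
5. bonding capacity review 372 days ago vs limit 270 → not met
6. condition 'performs work above three stories' holds; lost-time incident rate 3 ≤ 4 → met
7. subcontractor verification log present → met
Not met: 2 of 7

2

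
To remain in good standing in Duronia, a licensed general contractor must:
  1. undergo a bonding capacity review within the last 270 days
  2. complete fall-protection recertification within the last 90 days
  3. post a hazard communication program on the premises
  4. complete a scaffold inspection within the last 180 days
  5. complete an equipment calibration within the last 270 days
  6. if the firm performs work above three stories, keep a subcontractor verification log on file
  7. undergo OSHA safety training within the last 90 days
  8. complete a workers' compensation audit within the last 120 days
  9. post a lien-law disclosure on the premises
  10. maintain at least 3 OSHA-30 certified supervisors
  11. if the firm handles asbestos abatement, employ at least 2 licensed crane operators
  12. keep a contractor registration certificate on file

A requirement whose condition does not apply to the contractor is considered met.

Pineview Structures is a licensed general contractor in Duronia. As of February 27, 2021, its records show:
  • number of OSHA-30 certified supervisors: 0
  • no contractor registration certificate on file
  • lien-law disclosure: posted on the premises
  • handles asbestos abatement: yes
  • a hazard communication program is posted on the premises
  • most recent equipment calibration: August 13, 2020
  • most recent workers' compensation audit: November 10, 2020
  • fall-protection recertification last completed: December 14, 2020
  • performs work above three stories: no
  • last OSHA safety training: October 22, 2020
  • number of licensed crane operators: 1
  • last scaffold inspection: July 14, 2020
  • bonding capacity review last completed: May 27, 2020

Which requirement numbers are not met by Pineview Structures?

1. bonding capacity review 276 days ago vs limit 270 → not met
2. fall-protection recertification 75 days ago vs limit 90 → met
3. hazard communication program present → met
4. scaffold inspection 228 days ago vs limit 180 → not met
5. equipment calibration 198 days ago vs limit 270 → met
6. condition 'performs work above three stories' does not hold → requirement n/a → met
7. OSHA safety training 128 days ago vs limit 90 → not met
8. workers' compensation audit 109 days ago vs limit 120 → met
9. lien-law disclosure present → met
10. OSHA-30 certified supervisors 0 < 3 → not met
11. condition 'handles asbestos abatement' holds; licensed crane operators 1 < 2 → not met
12. contractor registration certificate absent → not met
Not met: 1, 4, 7, 10, 11, 12

1, 4, 7, 10, 11, 12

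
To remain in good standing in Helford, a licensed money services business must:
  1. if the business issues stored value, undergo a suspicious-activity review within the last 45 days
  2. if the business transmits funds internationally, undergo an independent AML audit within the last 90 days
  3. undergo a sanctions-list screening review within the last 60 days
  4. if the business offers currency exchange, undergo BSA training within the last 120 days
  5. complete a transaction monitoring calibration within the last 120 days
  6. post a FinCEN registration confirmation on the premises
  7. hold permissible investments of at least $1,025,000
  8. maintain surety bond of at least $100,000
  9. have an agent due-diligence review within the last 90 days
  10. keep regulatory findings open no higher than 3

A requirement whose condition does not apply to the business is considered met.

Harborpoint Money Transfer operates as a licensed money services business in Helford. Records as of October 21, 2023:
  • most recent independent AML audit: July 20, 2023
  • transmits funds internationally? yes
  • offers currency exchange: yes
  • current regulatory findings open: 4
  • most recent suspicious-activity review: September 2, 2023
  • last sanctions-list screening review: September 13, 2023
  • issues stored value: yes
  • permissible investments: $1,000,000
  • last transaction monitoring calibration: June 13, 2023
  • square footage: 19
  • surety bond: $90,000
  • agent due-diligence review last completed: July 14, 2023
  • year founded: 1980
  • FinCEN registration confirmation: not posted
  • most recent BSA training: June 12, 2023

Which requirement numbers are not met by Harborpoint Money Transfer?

1, 2, 4, 5, 6, 7, 8, 9, 10

1. condition 'issues stored value' holds; suspicious-activity review 49 days ago vs limit 45 → not met
2. condition 'transmits funds internationally' holds; independent AML audit 93 days ago vs limit 90 → not met
3. sanctions-list screening review 38 days ago vs limit 60 → met
4. condition 'offers currency exchange' holds; BSA training 131 days ago vs limit 120 → not met
5. transaction monitoring calibration 130 days ago vs limit 120 → not met
6. FinCEN registration confirmation absent → not met
7. permissible investments $1,000,000 < $1,025,000 → not met
8. surety bond $90,000 < $100,000 → not met
9. agent due-diligence review 99 days ago vs limit 90 → not met
10. regulatory findings open 4 > 3 → not met
Not met: 1, 2, 4, 5, 6, 7, 8, 9, 10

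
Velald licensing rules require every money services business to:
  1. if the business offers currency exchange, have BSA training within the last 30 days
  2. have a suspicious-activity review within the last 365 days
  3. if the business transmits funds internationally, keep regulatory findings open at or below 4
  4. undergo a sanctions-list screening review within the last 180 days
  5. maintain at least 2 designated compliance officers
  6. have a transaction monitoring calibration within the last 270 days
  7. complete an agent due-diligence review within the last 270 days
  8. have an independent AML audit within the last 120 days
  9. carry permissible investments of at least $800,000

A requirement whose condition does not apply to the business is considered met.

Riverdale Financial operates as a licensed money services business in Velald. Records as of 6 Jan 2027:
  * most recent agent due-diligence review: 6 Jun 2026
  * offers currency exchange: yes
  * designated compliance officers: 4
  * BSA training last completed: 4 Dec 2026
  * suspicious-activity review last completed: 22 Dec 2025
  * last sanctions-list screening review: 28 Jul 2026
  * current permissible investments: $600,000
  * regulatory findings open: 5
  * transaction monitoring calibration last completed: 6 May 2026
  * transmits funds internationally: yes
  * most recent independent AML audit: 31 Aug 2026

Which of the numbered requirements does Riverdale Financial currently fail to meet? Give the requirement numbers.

1. condition 'offers currency exchange' holds; BSA training 33 days ago vs limit 30 → not met
2. suspicious-activity review 380 days ago vs limit 365 → not met
3. condition 'transmits funds internationally' holds; regulatory findings open 5 > 4 → not met
4. sanctions-list screening review 162 days ago vs limit 180 → met
5. designated compliance officers 4 ≥ 2 → met
6. transaction monitoring calibration 245 days ago vs limit 270 → met
7. agent due-diligence review 214 days ago vs limit 270 → met
8. independent AML audit 128 days ago vs limit 120 → not met
9. permissible investments $600,000 < $800,000 → not met
Not met: 1, 2, 3, 8, 9

1, 2, 3, 8, 9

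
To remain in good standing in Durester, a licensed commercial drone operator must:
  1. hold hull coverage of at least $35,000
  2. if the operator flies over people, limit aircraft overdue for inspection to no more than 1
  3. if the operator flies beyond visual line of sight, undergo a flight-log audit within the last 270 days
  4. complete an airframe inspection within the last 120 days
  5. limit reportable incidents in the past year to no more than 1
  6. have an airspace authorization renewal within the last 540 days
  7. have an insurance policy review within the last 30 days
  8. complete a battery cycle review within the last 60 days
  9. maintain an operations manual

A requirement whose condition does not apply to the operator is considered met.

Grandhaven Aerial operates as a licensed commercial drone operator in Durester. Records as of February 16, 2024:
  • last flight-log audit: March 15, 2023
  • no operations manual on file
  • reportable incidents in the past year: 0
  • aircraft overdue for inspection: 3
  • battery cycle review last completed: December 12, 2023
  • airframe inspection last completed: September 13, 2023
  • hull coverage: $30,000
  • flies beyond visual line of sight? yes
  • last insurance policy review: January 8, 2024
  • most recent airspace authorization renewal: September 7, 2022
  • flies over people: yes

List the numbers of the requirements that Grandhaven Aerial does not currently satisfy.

1. hull coverage $30,000 < $35,000 → not met
2. condition 'flies over people' holds; aircraft overdue for inspection 3 > 1 → not met
3. condition 'flies beyond visual line of sight' holds; flight-log audit 338 days ago vs limit 270 → not met
4. airframe inspection 156 days ago vs limit 120 → not met
5. reportable incidents in the past year 0 ≤ 1 → met
6. airspace authorization renewal 527 days ago vs limit 540 → met
7. insurance policy review 39 days ago vs limit 30 → not met
8. battery cycle review 66 days ago vs limit 60 → not met
9. operations manual absent → not met
Not met: 1, 2, 3, 4, 7, 8, 9

1, 2, 3, 4, 7, 8, 9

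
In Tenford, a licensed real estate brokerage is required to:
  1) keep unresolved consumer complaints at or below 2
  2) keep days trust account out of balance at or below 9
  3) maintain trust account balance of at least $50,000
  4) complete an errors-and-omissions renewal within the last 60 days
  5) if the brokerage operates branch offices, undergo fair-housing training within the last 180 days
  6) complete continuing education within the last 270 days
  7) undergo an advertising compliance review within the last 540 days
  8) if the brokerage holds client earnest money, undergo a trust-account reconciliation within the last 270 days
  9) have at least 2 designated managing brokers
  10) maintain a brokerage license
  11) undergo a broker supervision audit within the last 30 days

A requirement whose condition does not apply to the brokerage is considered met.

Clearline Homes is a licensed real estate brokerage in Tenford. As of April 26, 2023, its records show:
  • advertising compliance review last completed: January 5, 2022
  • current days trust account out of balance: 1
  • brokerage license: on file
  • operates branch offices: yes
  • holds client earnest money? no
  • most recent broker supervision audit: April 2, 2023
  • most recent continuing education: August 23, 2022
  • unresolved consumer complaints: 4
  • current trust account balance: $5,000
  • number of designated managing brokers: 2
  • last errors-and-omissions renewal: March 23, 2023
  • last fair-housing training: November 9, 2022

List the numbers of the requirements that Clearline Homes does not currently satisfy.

1, 3

1. unresolved consumer complaints 4 > 2 → not met
2. days trust account out of balance 1 ≤ 9 → met
3. trust account balance $5,000 < $50,000 → not met
4. errors-and-omissions renewal 34 days ago vs limit 60 → met
5. condition 'operates branch offices' holds; fair-housing training 168 days ago vs limit 180 → met
6. continuing education 246 days ago vs limit 270 → met
7. advertising compliance review 476 days ago vs limit 540 → met
8. condition 'holds client earnest money' does not hold → requirement n/a → met
9. designated managing brokers 2 ≥ 2 → met
10. brokerage license present → met
11. broker supervision audit 24 days ago vs limit 30 → met
Not met: 1, 3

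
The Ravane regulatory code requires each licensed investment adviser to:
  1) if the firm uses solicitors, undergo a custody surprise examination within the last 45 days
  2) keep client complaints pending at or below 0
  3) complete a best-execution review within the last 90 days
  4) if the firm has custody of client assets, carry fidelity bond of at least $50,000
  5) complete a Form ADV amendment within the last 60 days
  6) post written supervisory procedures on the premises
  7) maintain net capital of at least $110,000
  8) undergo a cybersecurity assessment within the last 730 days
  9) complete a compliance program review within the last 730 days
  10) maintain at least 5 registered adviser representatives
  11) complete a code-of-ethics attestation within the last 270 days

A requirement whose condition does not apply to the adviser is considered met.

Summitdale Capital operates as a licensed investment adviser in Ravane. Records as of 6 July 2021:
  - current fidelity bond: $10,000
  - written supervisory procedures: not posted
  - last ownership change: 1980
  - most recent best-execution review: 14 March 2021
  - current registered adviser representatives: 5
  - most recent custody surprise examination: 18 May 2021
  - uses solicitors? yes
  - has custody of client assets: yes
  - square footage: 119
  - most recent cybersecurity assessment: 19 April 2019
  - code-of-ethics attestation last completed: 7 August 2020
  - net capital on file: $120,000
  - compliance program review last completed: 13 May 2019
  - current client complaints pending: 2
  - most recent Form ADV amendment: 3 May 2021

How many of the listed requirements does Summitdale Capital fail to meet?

9

1. condition 'uses solicitors' holds; custody surprise examination 49 days ago vs limit 45 → not met
2. client complaints pending 2 > 0 → not met
3. best-execution review 114 days ago vs limit 90 → not met
4. condition 'has custody of client assets' holds; fidelity bond $10,000 < $50,000 → not met
5. Form ADV amendment 64 days ago vs limit 60 → not met
6. written supervisory procedures absent → not met
7. net capital $120,000 ≥ $110,000 → met
8. cybersecurity assessment 809 days ago vs limit 730 → not met
9. compliance program review 785 days ago vs limit 730 → not met
10. registered adviser representatives 5 ≥ 5 → met
11. code-of-ethics attestation 333 days ago vs limit 270 → not met
Not met: 9 of 11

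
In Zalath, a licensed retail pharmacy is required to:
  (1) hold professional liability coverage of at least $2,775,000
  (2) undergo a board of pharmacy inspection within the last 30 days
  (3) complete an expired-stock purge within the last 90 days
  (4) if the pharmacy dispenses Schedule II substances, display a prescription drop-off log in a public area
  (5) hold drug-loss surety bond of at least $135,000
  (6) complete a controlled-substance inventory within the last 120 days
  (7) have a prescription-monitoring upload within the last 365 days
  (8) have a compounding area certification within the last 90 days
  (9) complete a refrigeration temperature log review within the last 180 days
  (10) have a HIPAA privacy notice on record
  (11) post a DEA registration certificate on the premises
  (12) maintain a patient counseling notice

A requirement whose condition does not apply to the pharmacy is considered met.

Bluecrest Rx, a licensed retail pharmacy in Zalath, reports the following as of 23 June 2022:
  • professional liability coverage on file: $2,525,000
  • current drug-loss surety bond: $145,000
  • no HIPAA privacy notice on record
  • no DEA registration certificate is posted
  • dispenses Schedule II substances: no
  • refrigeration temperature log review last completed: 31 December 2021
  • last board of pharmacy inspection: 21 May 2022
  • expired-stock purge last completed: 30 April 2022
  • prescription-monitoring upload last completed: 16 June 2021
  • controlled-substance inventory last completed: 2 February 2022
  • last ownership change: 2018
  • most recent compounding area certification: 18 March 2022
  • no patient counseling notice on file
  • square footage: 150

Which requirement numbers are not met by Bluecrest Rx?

1, 2, 6, 7, 8, 10, 11, 12

1. professional liability coverage $2,525,000 < $2,775,000 → not met
2. board of pharmacy inspection 33 days ago vs limit 30 → not met
3. expired-stock purge 54 days ago vs limit 90 → met
4. condition 'dispenses Schedule II substances' does not hold → requirement n/a → met
5. drug-loss surety bond $145,000 ≥ $135,000 → met
6. controlled-substance inventory 141 days ago vs limit 120 → not met
7. prescription-monitoring upload 372 days ago vs limit 365 → not met
8. compounding area certification 97 days ago vs limit 90 → not met
9. refrigeration temperature log review 174 days ago vs limit 180 → met
10. HIPAA privacy notice absent → not met
11. DEA registration certificate absent → not met
12. patient counseling notice absent → not met
Not met: 1, 2, 6, 7, 8, 10, 11, 12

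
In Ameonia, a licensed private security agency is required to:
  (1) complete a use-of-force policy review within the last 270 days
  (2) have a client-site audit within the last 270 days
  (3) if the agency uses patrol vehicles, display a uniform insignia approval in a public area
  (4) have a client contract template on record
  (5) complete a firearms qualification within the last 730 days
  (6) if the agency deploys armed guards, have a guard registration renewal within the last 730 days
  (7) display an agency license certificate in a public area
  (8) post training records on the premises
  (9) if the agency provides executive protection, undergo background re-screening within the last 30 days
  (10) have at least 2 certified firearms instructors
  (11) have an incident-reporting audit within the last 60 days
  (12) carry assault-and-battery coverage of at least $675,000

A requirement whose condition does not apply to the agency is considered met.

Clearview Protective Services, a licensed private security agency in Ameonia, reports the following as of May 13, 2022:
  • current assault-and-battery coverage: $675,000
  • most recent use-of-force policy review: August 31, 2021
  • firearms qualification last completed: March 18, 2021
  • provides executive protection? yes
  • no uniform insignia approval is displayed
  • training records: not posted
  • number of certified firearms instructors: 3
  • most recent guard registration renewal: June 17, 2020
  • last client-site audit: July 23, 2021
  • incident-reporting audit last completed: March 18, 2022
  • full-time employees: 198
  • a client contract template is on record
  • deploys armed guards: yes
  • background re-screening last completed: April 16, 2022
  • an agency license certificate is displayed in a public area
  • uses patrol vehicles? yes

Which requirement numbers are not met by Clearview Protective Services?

1. use-of-force policy review 255 days ago vs limit 270 → met
2. client-site audit 294 days ago vs limit 270 → not met
3. condition 'uses patrol vehicles' holds; uniform insignia approval absent → not met
4. client contract template present → met
5. firearms qualification 421 days ago vs limit 730 → met
6. condition 'deploys armed guards' holds; guard registration renewal 695 days ago vs limit 730 → met
7. agency license certificate present → met
8. training records absent → not met
9. condition 'provides executive protection' holds; background re-screening 27 days ago vs limit 30 → met
10. certified firearms instructors 3 ≥ 2 → met
11. incident-reporting audit 56 days ago vs limit 60 → met
12. assault-and-battery coverage $675,000 ≥ $675,000 → met
Not met: 2, 3, 8

2, 3, 8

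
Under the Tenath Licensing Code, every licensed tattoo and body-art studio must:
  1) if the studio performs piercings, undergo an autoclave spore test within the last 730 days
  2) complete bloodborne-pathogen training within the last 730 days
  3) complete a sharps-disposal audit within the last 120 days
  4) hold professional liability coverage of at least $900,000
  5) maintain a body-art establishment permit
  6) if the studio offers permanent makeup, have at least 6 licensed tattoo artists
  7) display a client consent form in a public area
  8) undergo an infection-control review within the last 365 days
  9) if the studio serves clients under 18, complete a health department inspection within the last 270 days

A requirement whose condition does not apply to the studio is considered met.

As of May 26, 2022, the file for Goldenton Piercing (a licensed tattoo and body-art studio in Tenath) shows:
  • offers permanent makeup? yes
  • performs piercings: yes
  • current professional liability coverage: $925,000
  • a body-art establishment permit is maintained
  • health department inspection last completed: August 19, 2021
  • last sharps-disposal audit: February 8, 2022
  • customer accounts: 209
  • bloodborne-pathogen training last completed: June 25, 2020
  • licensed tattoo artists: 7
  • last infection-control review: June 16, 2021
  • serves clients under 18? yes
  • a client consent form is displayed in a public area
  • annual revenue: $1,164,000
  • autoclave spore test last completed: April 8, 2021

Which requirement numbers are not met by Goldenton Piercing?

9

1. condition 'performs piercings' holds; autoclave spore test 413 days ago vs limit 730 → met
2. bloodborne-pathogen training 700 days ago vs limit 730 → met
3. sharps-disposal audit 107 days ago vs limit 120 → met
4. professional liability coverage $925,000 ≥ $900,000 → met
5. body-art establishment permit present → met
6. condition 'offers permanent makeup' holds; licensed tattoo artists 7 ≥ 6 → met
7. client consent form present → met
8. infection-control review 344 days ago vs limit 365 → met
9. condition 'serves clients under 18' holds; health department inspection 280 days ago vs limit 270 → not met
Not met: 9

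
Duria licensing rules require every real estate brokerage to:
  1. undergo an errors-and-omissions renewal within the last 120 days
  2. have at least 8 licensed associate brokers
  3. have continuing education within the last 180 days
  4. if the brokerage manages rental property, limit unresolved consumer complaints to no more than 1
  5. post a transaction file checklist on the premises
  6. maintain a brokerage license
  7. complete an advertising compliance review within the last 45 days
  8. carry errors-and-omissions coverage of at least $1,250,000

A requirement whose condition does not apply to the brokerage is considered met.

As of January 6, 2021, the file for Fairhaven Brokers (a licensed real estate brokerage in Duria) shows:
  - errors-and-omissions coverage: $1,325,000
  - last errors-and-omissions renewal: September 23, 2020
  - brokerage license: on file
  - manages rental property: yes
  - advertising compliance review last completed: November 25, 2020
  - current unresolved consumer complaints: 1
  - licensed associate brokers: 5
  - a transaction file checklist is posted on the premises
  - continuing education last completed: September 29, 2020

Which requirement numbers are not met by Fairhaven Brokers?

2

1. errors-and-omissions renewal 105 days ago vs limit 120 → met
2. licensed associate brokers 5 < 8 → not met
3. continuing education 99 days ago vs limit 180 → met
4. condition 'manages rental property' holds; unresolved consumer complaints 1 ≤ 1 → met
5. transaction file checklist present → met
6. brokerage license present → met
7. advertising compliance review 42 days ago vs limit 45 → met
8. errors-and-omissions coverage $1,325,000 ≥ $1,250,000 → met
Not met: 2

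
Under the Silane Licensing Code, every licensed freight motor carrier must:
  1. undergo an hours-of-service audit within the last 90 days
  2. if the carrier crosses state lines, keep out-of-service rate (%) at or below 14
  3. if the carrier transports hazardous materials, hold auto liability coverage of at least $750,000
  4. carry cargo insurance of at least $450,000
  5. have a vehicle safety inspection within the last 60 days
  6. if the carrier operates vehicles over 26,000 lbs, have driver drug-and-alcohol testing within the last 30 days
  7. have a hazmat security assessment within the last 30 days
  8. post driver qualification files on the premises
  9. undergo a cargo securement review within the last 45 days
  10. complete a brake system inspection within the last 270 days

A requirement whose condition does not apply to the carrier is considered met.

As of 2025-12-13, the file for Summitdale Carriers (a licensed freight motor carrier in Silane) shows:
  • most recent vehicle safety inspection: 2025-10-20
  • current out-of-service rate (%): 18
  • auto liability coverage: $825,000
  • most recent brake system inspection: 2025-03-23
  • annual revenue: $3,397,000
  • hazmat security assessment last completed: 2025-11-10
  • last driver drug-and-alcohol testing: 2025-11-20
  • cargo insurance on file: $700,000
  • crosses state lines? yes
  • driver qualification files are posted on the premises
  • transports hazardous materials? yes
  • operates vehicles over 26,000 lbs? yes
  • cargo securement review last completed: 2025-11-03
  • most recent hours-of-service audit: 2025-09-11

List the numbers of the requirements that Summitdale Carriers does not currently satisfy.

1, 2, 7

1. hours-of-service audit 93 days ago vs limit 90 → not met
2. condition 'crosses state lines' holds; out-of-service rate (%) 18 > 14 → not met
3. condition 'transports hazardous materials' holds; auto liability coverage $825,000 ≥ $750,000 → met
4. cargo insurance $700,000 ≥ $450,000 → met
5. vehicle safety inspection 54 days ago vs limit 60 → met
6. condition 'operates vehicles over 26,000 lbs' holds; driver drug-and-alcohol testing 23 days ago vs limit 30 → met
7. hazmat security assessment 33 days ago vs limit 30 → not met
8. driver qualification files present → met
9. cargo securement review 40 days ago vs limit 45 → met
10. brake system inspection 265 days ago vs limit 270 → met
Not met: 1, 2, 7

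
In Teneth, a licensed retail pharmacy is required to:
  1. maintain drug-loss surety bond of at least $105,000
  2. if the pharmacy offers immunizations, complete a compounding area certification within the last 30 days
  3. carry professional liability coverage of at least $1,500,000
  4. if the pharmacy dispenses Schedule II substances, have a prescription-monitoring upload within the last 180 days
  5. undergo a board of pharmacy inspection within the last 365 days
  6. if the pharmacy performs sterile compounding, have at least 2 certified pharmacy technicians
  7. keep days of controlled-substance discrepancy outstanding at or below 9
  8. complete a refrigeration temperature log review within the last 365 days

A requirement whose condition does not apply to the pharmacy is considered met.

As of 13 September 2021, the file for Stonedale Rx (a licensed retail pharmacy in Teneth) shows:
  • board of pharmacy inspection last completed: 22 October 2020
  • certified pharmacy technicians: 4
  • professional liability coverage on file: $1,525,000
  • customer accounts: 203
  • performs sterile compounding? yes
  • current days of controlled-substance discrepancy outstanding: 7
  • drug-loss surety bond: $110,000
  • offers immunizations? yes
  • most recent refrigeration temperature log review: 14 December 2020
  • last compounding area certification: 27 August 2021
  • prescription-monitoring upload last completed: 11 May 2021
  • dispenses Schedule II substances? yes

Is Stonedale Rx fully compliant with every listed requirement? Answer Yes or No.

1. drug-loss surety bond $110,000 ≥ $105,000 → met
2. condition 'offers immunizations' holds; compounding area certification 17 days ago vs limit 30 → met
3. professional liability coverage $1,525,000 ≥ $1,500,000 → met
4. condition 'dispenses Schedule II substances' holds; prescription-monitoring upload 125 days ago vs limit 180 → met
5. board of pharmacy inspection 326 days ago vs limit 365 → met
6. condition 'performs sterile compounding' holds; certified pharmacy technicians 4 ≥ 2 → met
7. days of controlled-substance discrepancy outstanding 7 ≤ 9 → met
8. refrigeration temperature log review 273 days ago vs limit 365 → met
All met.

Yes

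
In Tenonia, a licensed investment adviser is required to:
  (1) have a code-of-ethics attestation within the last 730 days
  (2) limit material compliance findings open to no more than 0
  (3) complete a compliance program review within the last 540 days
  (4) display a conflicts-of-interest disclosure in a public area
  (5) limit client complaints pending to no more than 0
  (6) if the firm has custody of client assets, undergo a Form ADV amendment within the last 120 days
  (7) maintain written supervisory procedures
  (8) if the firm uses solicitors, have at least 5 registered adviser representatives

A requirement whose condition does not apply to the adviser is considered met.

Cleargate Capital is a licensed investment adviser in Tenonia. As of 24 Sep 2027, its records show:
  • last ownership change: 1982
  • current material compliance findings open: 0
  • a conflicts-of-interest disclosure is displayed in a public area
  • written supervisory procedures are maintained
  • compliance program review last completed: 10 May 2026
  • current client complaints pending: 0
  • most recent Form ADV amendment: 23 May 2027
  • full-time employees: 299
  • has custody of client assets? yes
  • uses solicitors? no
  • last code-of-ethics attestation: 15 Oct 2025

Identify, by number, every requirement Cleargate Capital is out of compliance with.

6

1. code-of-ethics attestation 709 days ago vs limit 730 → met
2. material compliance findings open 0 ≤ 0 → met
3. compliance program review 502 days ago vs limit 540 → met
4. conflicts-of-interest disclosure present → met
5. client complaints pending 0 ≤ 0 → met
6. condition 'has custody of client assets' holds; Form ADV amendment 124 days ago vs limit 120 → not met
7. written supervisory procedures present → met
8. condition 'uses solicitors' does not hold → requirement n/a → met
Not met: 6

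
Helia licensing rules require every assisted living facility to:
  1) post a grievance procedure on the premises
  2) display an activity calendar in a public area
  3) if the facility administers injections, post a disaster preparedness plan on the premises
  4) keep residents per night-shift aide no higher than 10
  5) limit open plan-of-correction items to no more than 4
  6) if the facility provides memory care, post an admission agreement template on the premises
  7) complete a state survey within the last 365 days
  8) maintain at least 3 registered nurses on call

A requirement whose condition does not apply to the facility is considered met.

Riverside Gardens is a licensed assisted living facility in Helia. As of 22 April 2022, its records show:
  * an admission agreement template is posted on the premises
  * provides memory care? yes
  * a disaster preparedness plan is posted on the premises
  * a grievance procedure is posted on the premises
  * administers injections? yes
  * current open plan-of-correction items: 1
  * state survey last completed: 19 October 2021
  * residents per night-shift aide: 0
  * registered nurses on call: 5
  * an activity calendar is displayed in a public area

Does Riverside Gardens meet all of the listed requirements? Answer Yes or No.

Yes

1. grievance procedure present → met
2. activity calendar present → met
3. condition 'administers injections' holds; disaster preparedness plan present → met
4. residents per night-shift aide 0 ≤ 10 → met
5. open plan-of-correction items 1 ≤ 4 → met
6. condition 'provides memory care' holds; admission agreement template present → met
7. state survey 185 days ago vs limit 365 → met
8. registered nurses on call 5 ≥ 3 → met
All met.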